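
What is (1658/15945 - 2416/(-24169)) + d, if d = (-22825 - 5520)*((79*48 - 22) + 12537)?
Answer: -178128634059064753/385374705 ≈ -4.6222e+8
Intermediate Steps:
d = -462221915 (d = -28345*((3792 - 22) + 12537) = -28345*(3770 + 12537) = -28345*16307 = -462221915)
(1658/15945 - 2416/(-24169)) + d = (1658/15945 - 2416/(-24169)) - 462221915 = (1658*(1/15945) - 2416*(-1/24169)) - 462221915 = (1658/15945 + 2416/24169) - 462221915 = 78595322/385374705 - 462221915 = -178128634059064753/385374705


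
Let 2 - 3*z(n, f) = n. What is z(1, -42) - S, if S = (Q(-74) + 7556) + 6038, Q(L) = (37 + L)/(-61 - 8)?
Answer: -938000/69 ≈ -13594.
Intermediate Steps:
z(n, f) = ⅔ - n/3
Q(L) = -37/69 - L/69 (Q(L) = (37 + L)/(-69) = (37 + L)*(-1/69) = -37/69 - L/69)
S = 938023/69 (S = ((-37/69 - 1/69*(-74)) + 7556) + 6038 = ((-37/69 + 74/69) + 7556) + 6038 = (37/69 + 7556) + 6038 = 521401/69 + 6038 = 938023/69 ≈ 13595.)
z(1, -42) - S = (⅔ - ⅓*1) - 1*938023/69 = (⅔ - ⅓) - 938023/69 = ⅓ - 938023/69 = -938000/69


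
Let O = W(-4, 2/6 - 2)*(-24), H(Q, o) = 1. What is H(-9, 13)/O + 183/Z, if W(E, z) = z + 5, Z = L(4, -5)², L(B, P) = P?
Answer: 2923/400 ≈ 7.3075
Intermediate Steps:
Z = 25 (Z = (-5)² = 25)
W(E, z) = 5 + z
O = -80 (O = (5 + (2/6 - 2))*(-24) = (5 + (2*(⅙) - 2))*(-24) = (5 + (⅓ - 2))*(-24) = (5 - 5/3)*(-24) = (10/3)*(-24) = -80)
H(-9, 13)/O + 183/Z = 1/(-80) + 183/25 = 1*(-1/80) + 183*(1/25) = -1/80 + 183/25 = 2923/400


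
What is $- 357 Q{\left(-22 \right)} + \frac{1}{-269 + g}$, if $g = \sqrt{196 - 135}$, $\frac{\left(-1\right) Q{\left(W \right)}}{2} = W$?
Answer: $- \frac{1135688669}{72300} - \frac{\sqrt{61}}{72300} \approx -15708.0$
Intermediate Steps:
$Q{\left(W \right)} = - 2 W$
$g = \sqrt{61} \approx 7.8102$
$- 357 Q{\left(-22 \right)} + \frac{1}{-269 + g} = - 357 \left(\left(-2\right) \left(-22\right)\right) + \frac{1}{-269 + \sqrt{61}} = \left(-357\right) 44 + \frac{1}{-269 + \sqrt{61}} = -15708 + \frac{1}{-269 + \sqrt{61}}$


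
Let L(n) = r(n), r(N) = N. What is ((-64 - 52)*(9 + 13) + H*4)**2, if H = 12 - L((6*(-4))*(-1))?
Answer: 6760000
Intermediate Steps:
L(n) = n
H = -12 (H = 12 - 6*(-4)*(-1) = 12 - (-24)*(-1) = 12 - 1*24 = 12 - 24 = -12)
((-64 - 52)*(9 + 13) + H*4)**2 = ((-64 - 52)*(9 + 13) - 12*4)**2 = (-116*22 - 48)**2 = (-2552 - 48)**2 = (-2600)**2 = 6760000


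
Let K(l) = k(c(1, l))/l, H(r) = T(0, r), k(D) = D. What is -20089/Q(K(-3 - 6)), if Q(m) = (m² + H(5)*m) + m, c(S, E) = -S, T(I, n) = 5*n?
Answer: -1627209/235 ≈ -6924.3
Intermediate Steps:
H(r) = 5*r
K(l) = -1/l (K(l) = (-1*1)/l = -1/l)
Q(m) = m² + 26*m (Q(m) = (m² + (5*5)*m) + m = (m² + 25*m) + m = m² + 26*m)
-20089/Q(K(-3 - 6)) = -20089*9/(26 - 1/(-3 - 6)) = -20089*9/(26 - 1/(-9)) = -20089*9/(26 - 1*(-⅑)) = -20089*9/(26 + ⅑) = -20089/((⅑)*(235/9)) = -20089/235/81 = -20089*81/235 = -1627209/235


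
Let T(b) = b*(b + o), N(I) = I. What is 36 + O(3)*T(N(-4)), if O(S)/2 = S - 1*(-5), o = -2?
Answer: 420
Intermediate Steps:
O(S) = 10 + 2*S (O(S) = 2*(S - 1*(-5)) = 2*(S + 5) = 2*(5 + S) = 10 + 2*S)
T(b) = b*(-2 + b) (T(b) = b*(b - 2) = b*(-2 + b))
36 + O(3)*T(N(-4)) = 36 + (10 + 2*3)*(-4*(-2 - 4)) = 36 + (10 + 6)*(-4*(-6)) = 36 + 16*24 = 36 + 384 = 420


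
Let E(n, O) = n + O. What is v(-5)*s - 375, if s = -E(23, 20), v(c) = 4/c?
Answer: -1703/5 ≈ -340.60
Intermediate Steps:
E(n, O) = O + n
s = -43 (s = -(20 + 23) = -1*43 = -43)
v(-5)*s - 375 = (4/(-5))*(-43) - 375 = (4*(-⅕))*(-43) - 375 = -⅘*(-43) - 375 = 172/5 - 375 = -1703/5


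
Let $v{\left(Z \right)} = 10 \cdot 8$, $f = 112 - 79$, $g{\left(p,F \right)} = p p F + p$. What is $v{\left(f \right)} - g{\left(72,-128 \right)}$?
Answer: $663560$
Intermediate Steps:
$g{\left(p,F \right)} = p + F p^{2}$ ($g{\left(p,F \right)} = p^{2} F + p = F p^{2} + p = p + F p^{2}$)
$f = 33$
$v{\left(Z \right)} = 80$
$v{\left(f \right)} - g{\left(72,-128 \right)} = 80 - 72 \left(1 - 9216\right) = 80 - 72 \left(-9215\right) = 80 - -663480 = 80 + 663480 = 663560$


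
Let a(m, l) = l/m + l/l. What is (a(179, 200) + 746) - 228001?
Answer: -40678266/179 ≈ -2.2725e+5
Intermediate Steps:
a(m, l) = 1 + l/m (a(m, l) = l/m + 1 = 1 + l/m)
(a(179, 200) + 746) - 228001 = ((200 + 179)/179 + 746) - 228001 = ((1/179)*379 + 746) - 228001 = (379/179 + 746) - 228001 = 133913/179 - 228001 = -40678266/179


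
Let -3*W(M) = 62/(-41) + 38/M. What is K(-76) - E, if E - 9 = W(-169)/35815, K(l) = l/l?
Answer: -1985301092/248162135 ≈ -8.0000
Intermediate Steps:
K(l) = 1
W(M) = 62/123 - 38/(3*M) (W(M) = -(62/(-41) + 38/M)/3 = -(62*(-1/41) + 38/M)/3 = -(-62/41 + 38/M)/3 = 62/123 - 38/(3*M))
E = 2233463227/248162135 (E = 9 + ((2/123)*(-779 + 31*(-169))/(-169))/35815 = 9 + ((2/123)*(-1/169)*(-779 - 5239))*(1/35815) = 9 + ((2/123)*(-1/169)*(-6018))*(1/35815) = 9 + (4012/6929)*(1/35815) = 9 + 4012/248162135 = 2233463227/248162135 ≈ 9.0000)
K(-76) - E = 1 - 1*2233463227/248162135 = 1 - 2233463227/248162135 = -1985301092/248162135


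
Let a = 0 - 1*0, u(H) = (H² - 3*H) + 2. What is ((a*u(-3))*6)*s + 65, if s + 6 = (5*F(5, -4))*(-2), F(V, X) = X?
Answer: 65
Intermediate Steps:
u(H) = 2 + H² - 3*H
a = 0 (a = 0 + 0 = 0)
s = 34 (s = -6 + (5*(-4))*(-2) = -6 - 20*(-2) = -6 + 40 = 34)
((a*u(-3))*6)*s + 65 = ((0*(2 + (-3)² - 3*(-3)))*6)*34 + 65 = ((0*(2 + 9 + 9))*6)*34 + 65 = ((0*20)*6)*34 + 65 = (0*6)*34 + 65 = 0*34 + 65 = 0 + 65 = 65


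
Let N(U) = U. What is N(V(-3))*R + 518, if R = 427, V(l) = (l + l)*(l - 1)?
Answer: 10766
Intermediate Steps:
V(l) = 2*l*(-1 + l) (V(l) = (2*l)*(-1 + l) = 2*l*(-1 + l))
N(V(-3))*R + 518 = (2*(-3)*(-1 - 3))*427 + 518 = (2*(-3)*(-4))*427 + 518 = 24*427 + 518 = 10248 + 518 = 10766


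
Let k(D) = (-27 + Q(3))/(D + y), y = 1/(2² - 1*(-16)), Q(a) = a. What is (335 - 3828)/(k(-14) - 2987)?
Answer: 324849/277631 ≈ 1.1701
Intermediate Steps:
y = 1/20 (y = 1/(4 + 16) = 1/20 ≈ 0.050000)
k(D) = -24/(1/20 + D) (k(D) = (-27 + 3)/(D + 1/20) = -24/(1/20 + D))
(335 - 3828)/(k(-14) - 2987) = (335 - 3828)/(-480/(1 + 20*(-14)) - 2987) = -3493/(-480/(1 - 280) - 2987) = -3493/(-480/(-279) - 2987) = -3493/(-480*(-1/279) - 2987) = -3493/(160/93 - 2987) = -3493/(-277631/93) = -3493*(-93/277631) = 324849/277631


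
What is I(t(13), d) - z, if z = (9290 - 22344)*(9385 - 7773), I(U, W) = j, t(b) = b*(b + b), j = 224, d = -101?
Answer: 21043272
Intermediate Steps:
t(b) = 2*b² (t(b) = b*(2*b) = 2*b²)
I(U, W) = 224
z = -21043048 (z = -13054*1612 = -21043048)
I(t(13), d) - z = 224 - 1*(-21043048) = 224 + 21043048 = 21043272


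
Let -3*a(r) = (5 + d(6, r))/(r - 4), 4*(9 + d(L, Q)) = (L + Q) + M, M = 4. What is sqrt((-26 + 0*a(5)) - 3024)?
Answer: 5*I*sqrt(122) ≈ 55.227*I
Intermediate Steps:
d(L, Q) = -8 + L/4 + Q/4 (d(L, Q) = -9 + ((L + Q) + 4)/4 = -9 + (4 + L + Q)/4 = -9 + (1 + L/4 + Q/4) = -8 + L/4 + Q/4)
a(r) = -(-3/2 + r/4)/(3*(-4 + r)) (a(r) = -(5 + (-8 + (1/4)*6 + r/4))/(3*(r - 4)) = -(5 + (-8 + 3/2 + r/4))/(3*(-4 + r)) = -(5 + (-13/2 + r/4))/(3*(-4 + r)) = -(-3/2 + r/4)/(3*(-4 + r)))
sqrt((-26 + 0*a(5)) - 3024) = sqrt((-26 + 0*((6 - 1*5)/(12*(-4 + 5)))) - 3024) = sqrt((-26 + 0*((1/12)*(6 - 5)/1)) - 3024) = sqrt((-26 + 0*((1/12)*1*1)) - 3024) = sqrt((-26 + 0*(1/12)) - 3024) = sqrt((-26 + 0) - 3024) = sqrt(-26 - 3024) = sqrt(-3050) = 5*I*sqrt(122)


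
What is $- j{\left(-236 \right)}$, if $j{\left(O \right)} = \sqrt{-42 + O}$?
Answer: $- i \sqrt{278} \approx - 16.673 i$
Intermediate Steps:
$- j{\left(-236 \right)} = - \sqrt{-42 - 236} = - \sqrt{-278} = - i \sqrt{278}$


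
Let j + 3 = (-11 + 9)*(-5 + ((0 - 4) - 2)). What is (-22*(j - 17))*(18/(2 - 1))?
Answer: -792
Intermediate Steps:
j = 19 (j = -3 + (-11 + 9)*(-5 + ((0 - 4) - 2)) = -3 - 2*(-5 + (-4 - 2)) = -3 - 2*(-5 - 6) = -3 - 2*(-11) = -3 + 22 = 19)
(-22*(j - 17))*(18/(2 - 1)) = (-22*(19 - 17))*(18/(2 - 1)) = (-22*2)*(18/1) = -44*18 = -792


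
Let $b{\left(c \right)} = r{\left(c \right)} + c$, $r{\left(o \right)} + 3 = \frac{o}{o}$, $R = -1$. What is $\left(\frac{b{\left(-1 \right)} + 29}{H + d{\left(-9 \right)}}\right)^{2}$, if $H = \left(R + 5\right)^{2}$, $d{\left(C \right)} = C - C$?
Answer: $\frac{169}{64} \approx 2.6406$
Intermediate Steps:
$r{\left(o \right)} = -2$ ($r{\left(o \right)} = -3 + \frac{o}{o} = -3 + 1 = -2$)
$d{\left(C \right)} = 0$
$H = 16$ ($H = \left(-1 + 5\right)^{2} = 4^{2} = 16$)
$b{\left(c \right)} = -2 + c$
$\left(\frac{b{\left(-1 \right)} + 29}{H + d{\left(-9 \right)}}\right)^{2} = \left(\frac{\left(-2 - 1\right) + 29}{16 + 0}\right)^{2} = \left(\frac{-3 + 29}{16}\right)^{2} = \left(26 \cdot \frac{1}{16}\right)^{2} = \left(\frac{13}{8}\right)^{2} = \frac{169}{64}$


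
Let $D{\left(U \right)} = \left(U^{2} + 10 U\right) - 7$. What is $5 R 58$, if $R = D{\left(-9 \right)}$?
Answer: $-4640$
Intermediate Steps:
$D{\left(U \right)} = -7 + U^{2} + 10 U$
$R = -16$ ($R = -7 + \left(-9\right)^{2} + 10 \left(-9\right) = -7 + 81 - 90 = -16$)
$5 R 58 = 5 \left(-16\right) 58 = \left(-80\right) 58 = -4640$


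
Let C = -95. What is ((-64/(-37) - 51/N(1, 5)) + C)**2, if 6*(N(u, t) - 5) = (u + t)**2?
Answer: 1587863104/165649 ≈ 9585.7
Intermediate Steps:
N(u, t) = 5 + (t + u)**2/6 (N(u, t) = 5 + (u + t)**2/6 = 5 + (t + u)**2/6)
((-64/(-37) - 51/N(1, 5)) + C)**2 = ((-64/(-37) - 51/(5 + (5 + 1)**2/6)) - 95)**2 = ((-64*(-1/37) - 51/(5 + (1/6)*6**2)) - 95)**2 = ((64/37 - 51/(5 + (1/6)*36)) - 95)**2 = ((64/37 - 51/(5 + 6)) - 95)**2 = ((64/37 - 51/11) - 95)**2 = (-1183/407 - 95)**2 = (-39848/407)**2 = 1587863104/165649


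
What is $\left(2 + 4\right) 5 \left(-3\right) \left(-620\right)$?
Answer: $55800$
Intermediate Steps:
$\left(2 + 4\right) 5 \left(-3\right) \left(-620\right) = 6 \left(-15\right) \left(-620\right) = \left(-90\right) \left(-620\right) = 55800$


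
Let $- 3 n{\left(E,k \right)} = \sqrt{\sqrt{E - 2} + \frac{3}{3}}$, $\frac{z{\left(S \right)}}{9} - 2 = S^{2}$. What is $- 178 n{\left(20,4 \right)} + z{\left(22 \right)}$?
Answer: $4374 + \frac{178 \sqrt{1 + 3 \sqrt{2}}}{3} \approx 4509.9$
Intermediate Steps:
$z{\left(S \right)} = 18 + 9 S^{2}$
$n{\left(E,k \right)} = - \frac{\sqrt{1 + \sqrt{-2 + E}}}{3}$ ($n{\left(E,k \right)} = - \frac{\sqrt{\sqrt{E - 2} + \frac{3}{3}}}{3} = - \frac{\sqrt{\sqrt{-2 + E} + 3 \cdot \frac{1}{3}}}{3} = - \frac{\sqrt{\sqrt{-2 + E} + 1}}{3} = - \frac{\sqrt{1 + \sqrt{-2 + E}}}{3}$)
$- 178 n{\left(20,4 \right)} + z{\left(22 \right)} = - 178 \left(- \frac{\sqrt{1 + \sqrt{-2 + 20}}}{3}\right) + \left(18 + 9 \cdot 22^{2}\right) = - 178 \left(- \frac{\sqrt{1 + \sqrt{18}}}{3}\right) + \left(18 + 9 \cdot 484\right) = - 178 \left(- \frac{\sqrt{1 + 3 \sqrt{2}}}{3}\right) + \left(18 + 4356\right) = \frac{178 \sqrt{1 + 3 \sqrt{2}}}{3} + 4374 = 4374 + \frac{178 \sqrt{1 + 3 \sqrt{2}}}{3}$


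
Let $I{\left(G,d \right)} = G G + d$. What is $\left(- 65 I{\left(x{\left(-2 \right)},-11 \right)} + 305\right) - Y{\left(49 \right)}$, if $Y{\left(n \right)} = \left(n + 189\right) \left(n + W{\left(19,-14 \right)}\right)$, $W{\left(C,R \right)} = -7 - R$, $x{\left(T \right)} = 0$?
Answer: $-12308$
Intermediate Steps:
$I{\left(G,d \right)} = d + G^{2}$ ($I{\left(G,d \right)} = G^{2} + d = d + G^{2}$)
$Y{\left(n \right)} = \left(7 + n\right) \left(189 + n\right)$ ($Y{\left(n \right)} = \left(n + 189\right) \left(n - -7\right) = \left(189 + n\right) \left(n + \left(-7 + 14\right)\right) = \left(189 + n\right) \left(n + 7\right) = \left(189 + n\right) \left(7 + n\right) = \left(7 + n\right) \left(189 + n\right)$)
$\left(- 65 I{\left(x{\left(-2 \right)},-11 \right)} + 305\right) - Y{\left(49 \right)} = \left(- 65 \left(-11 + 0^{2}\right) + 305\right) - \left(1323 + 49^{2} + 196 \cdot 49\right) = \left(- 65 \left(-11 + 0\right) + 305\right) - \left(1323 + 2401 + 9604\right) = \left(\left(-65\right) \left(-11\right) + 305\right) - 13328 = \left(715 + 305\right) - 13328 = 1020 - 13328 = -12308$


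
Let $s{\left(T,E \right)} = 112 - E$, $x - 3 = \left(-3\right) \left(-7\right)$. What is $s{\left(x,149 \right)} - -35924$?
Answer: $35887$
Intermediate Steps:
$x = 24$ ($x = 3 - -21 = 3 + 21 = 24$)
$s{\left(x,149 \right)} - -35924 = \left(112 - 149\right) - -35924 = \left(112 - 149\right) + 35924 = -37 + 35924 = 35887$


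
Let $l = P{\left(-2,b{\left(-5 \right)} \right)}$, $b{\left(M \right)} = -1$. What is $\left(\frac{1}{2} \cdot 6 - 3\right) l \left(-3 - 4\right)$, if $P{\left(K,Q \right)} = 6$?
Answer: $0$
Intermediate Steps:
$l = 6$
$\left(\frac{1}{2} \cdot 6 - 3\right) l \left(-3 - 4\right) = \left(\frac{1}{2} \cdot 6 - 3\right) 6 \left(-3 - 4\right) = \left(3 - 3\right) 6 \left(-7\right) = 0 \cdot 6 \left(-7\right) = 0 \left(-7\right) = 0$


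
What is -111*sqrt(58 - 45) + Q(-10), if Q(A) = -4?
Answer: -4 - 111*sqrt(13) ≈ -404.22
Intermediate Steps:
-111*sqrt(58 - 45) + Q(-10) = -111*sqrt(58 - 45) - 4 = -111*sqrt(13) - 4 = -4 - 111*sqrt(13)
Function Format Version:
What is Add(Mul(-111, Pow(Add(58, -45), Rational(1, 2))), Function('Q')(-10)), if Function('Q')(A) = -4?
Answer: Add(-4, Mul(-111, Pow(13, Rational(1, 2)))) ≈ -404.22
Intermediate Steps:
Add(Mul(-111, Pow(Add(58, -45), Rational(1, 2))), Function('Q')(-10)) = Add(Mul(-111, Pow(Add(58, -45), Rational(1, 2))), -4) = Add(Mul(-111, Pow(13, Rational(1, 2))), -4) = Add(-4, Mul(-111, Pow(13, Rational(1, 2))))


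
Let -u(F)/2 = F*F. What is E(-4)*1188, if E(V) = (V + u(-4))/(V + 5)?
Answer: -42768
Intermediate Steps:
u(F) = -2*F² (u(F) = -2*F*F = -2*F²)
E(V) = (-32 + V)/(5 + V) (E(V) = (V - 2*(-4)²)/(V + 5) = (V - 2*16)/(5 + V) = (V - 32)/(5 + V) = (-32 + V)/(5 + V))
E(-4)*1188 = ((-32 - 4)/(5 - 4))*1188 = (-36/1)*1188 = (1*(-36))*1188 = -36*1188 = -42768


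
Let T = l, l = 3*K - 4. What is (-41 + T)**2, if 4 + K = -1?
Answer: 3600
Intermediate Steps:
K = -5 (K = -4 - 1 = -5)
l = -19 (l = 3*(-5) - 4 = -15 - 4 = -19)
T = -19
(-41 + T)**2 = (-41 - 19)**2 = (-60)**2 = 3600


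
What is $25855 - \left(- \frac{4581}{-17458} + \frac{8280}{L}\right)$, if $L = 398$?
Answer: $\frac{89750753671}{3474142} \approx 25834.0$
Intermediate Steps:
$25855 - \left(- \frac{4581}{-17458} + \frac{8280}{L}\right) = 25855 - \left(- \frac{4581}{-17458} + \frac{8280}{398}\right) = 25855 - \left(\left(-4581\right) \left(- \frac{1}{17458}\right) + 8280 \cdot \frac{1}{398}\right) = 25855 - \left(\frac{4581}{17458} + \frac{4140}{199}\right) = 25855 - \frac{73187739}{3474142} = \frac{89750753671}{3474142}$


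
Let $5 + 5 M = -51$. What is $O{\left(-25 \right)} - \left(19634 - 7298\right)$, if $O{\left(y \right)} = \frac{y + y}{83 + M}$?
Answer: $- \frac{4428874}{359} \approx -12337.0$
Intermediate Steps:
$M = - \frac{56}{5}$ ($M = -1 + \frac{1}{5} \left(-51\right) = -1 - \frac{51}{5} = - \frac{56}{5} \approx -11.2$)
$O{\left(y \right)} = \frac{10 y}{359}$ ($O{\left(y \right)} = \frac{y + y}{83 - \frac{56}{5}} = \frac{2 y}{\frac{359}{5}} = 2 y \frac{5}{359} = \frac{10 y}{359}$)
$O{\left(-25 \right)} - \left(19634 - 7298\right) = \frac{10}{359} \left(-25\right) - \left(19634 - 7298\right) = - \frac{250}{359} - \left(19634 - 7298\right) = - \frac{250}{359} - 12336 = - \frac{4428874}{359}$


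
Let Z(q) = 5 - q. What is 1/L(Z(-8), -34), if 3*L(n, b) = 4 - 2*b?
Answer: 1/24 ≈ 0.041667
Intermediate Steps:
L(n, b) = 4/3 - 2*b/3 (L(n, b) = (4 - 2*b)/3 = 4/3 - 2*b/3)
1/L(Z(-8), -34) = 1/(4/3 - 2/3*(-34)) = 1/(4/3 + 68/3) = 1/24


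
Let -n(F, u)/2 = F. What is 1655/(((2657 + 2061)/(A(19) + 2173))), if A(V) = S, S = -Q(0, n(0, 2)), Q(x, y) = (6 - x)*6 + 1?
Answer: 1767540/2359 ≈ 749.28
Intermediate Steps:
n(F, u) = -2*F
Q(x, y) = 37 - 6*x (Q(x, y) = (36 - 6*x) + 1 = 37 - 6*x)
S = -37 (S = -(37 - 6*0) = -(37 + 0) = -1*37 = -37)
A(V) = -37
1655/(((2657 + 2061)/(A(19) + 2173))) = 1655/(((2657 + 2061)/(-37 + 2173))) = 1655/((4718/2136)) = 1655/((4718*(1/2136))) = 1655/(2359/1068) = 1655*(1068/2359) = 1767540/2359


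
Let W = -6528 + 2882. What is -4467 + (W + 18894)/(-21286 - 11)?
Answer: -95148947/21297 ≈ -4467.7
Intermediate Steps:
W = -3646
-4467 + (W + 18894)/(-21286 - 11) = -4467 + (-3646 + 18894)/(-21286 - 11) = -4467 + 15248/(-21297) = -4467 + 15248*(-1/21297) = -4467 - 15248/21297 = -95148947/21297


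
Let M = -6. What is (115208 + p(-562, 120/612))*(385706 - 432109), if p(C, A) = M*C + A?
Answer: -280626318770/51 ≈ -5.5025e+9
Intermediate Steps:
p(C, A) = A - 6*C (p(C, A) = -6*C + A = A - 6*C)
(115208 + p(-562, 120/612))*(385706 - 432109) = (115208 + (120/612 - 6*(-562)))*(385706 - 432109) = (115208 + (120*(1/612) + 3372))*(-46403) = (115208 + (10/51 + 3372))*(-46403) = (115208 + 171982/51)*(-46403) = (6047590/51)*(-46403) = -280626318770/51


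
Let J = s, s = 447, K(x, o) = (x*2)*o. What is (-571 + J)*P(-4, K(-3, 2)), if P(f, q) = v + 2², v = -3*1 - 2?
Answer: 124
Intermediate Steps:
K(x, o) = 2*o*x (K(x, o) = (2*x)*o = 2*o*x)
v = -5 (v = -3 - 2 = -5)
J = 447
P(f, q) = -1 (P(f, q) = -5 + 2² = -5 + 4 = -1)
(-571 + J)*P(-4, K(-3, 2)) = (-571 + 447)*(-1) = -124*(-1) = 124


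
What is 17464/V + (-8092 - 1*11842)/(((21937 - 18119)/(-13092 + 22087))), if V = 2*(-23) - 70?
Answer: -2608276479/55361 ≈ -47114.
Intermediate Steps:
V = -116 (V = -46 - 70 = -116)
17464/V + (-8092 - 1*11842)/(((21937 - 18119)/(-13092 + 22087))) = 17464/(-116) + (-8092 - 1*11842)/(((21937 - 18119)/(-13092 + 22087))) = 17464*(-1/116) + (-8092 - 11842)/((3818/8995)) = -4366/29 - 19934/(3818*(1/8995)) = -4366/29 - 19934/3818/8995 = -4366/29 - 19934*8995/3818 = -4366/29 - 89653165/1909 = -2608276479/55361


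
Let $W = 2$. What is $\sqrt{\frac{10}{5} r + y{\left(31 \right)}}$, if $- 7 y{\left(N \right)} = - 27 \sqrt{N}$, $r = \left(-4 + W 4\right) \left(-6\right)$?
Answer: $\frac{\sqrt{-2352 + 189 \sqrt{31}}}{7} \approx 5.1502 i$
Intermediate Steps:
$r = -24$ ($r = \left(-4 + 2 \cdot 4\right) \left(-6\right) = \left(-4 + 8\right) \left(-6\right) = 4 \left(-6\right) = -24$)
$y{\left(N \right)} = \frac{27 \sqrt{N}}{7}$ ($y{\left(N \right)} = - \frac{\left(-27\right) \sqrt{N}}{7} = \frac{27 \sqrt{N}}{7}$)
$\sqrt{\frac{10}{5} r + y{\left(31 \right)}} = \sqrt{\frac{10}{5} \left(-24\right) + \frac{27 \sqrt{31}}{7}} = \sqrt{10 \cdot \frac{1}{5} \left(-24\right) + \frac{27 \sqrt{31}}{7}} = \sqrt{2 \left(-24\right) + \frac{27 \sqrt{31}}{7}} = \sqrt{-48 + \frac{27 \sqrt{31}}{7}}$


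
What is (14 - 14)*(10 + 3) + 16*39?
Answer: 624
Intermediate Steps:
(14 - 14)*(10 + 3) + 16*39 = 0*13 + 624 = 0 + 624 = 624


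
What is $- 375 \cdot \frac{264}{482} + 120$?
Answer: $- \frac{20580}{241} \approx -85.394$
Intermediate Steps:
$- 375 \cdot \frac{264}{482} + 120 = - 375 \cdot 264 \cdot \frac{1}{482} + 120 = \left(-375\right) \frac{132}{241} + 120 = - \frac{49500}{241} + 120 = - \frac{20580}{241}$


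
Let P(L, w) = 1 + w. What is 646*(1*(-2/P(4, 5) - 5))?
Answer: -10336/3 ≈ -3445.3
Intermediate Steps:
646*(1*(-2/P(4, 5) - 5)) = 646*(1*(-2/(1 + 5) - 5)) = 646*(1*(-2/6 - 5)) = 646*(1*(-2*⅙ - 5)) = 646*(1*(-⅓ - 5)) = 646*(1*(-16/3)) = 646*(-16/3) = -10336/3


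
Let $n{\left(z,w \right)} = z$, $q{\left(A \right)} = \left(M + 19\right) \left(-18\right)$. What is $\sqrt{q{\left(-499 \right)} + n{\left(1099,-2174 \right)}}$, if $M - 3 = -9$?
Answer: $\sqrt{865} \approx 29.411$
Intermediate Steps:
$M = -6$ ($M = 3 - 9 = -6$)
$q{\left(A \right)} = -234$ ($q{\left(A \right)} = \left(-6 + 19\right) \left(-18\right) = 13 \left(-18\right) = -234$)
$\sqrt{q{\left(-499 \right)} + n{\left(1099,-2174 \right)}} = \sqrt{-234 + 1099} = \sqrt{865}$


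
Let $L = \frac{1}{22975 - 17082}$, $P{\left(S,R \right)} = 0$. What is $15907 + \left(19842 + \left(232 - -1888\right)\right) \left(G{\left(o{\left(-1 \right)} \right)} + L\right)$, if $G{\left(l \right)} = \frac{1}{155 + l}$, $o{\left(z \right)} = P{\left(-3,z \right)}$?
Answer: $\frac{14662518581}{913415} \approx 16052.0$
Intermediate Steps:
$o{\left(z \right)} = 0$
$L = \frac{1}{5893} \approx 0.00016969$
$15907 + \left(19842 + \left(232 - -1888\right)\right) \left(G{\left(o{\left(-1 \right)} \right)} + L\right) = 15907 + \left(19842 + \left(232 - -1888\right)\right) \left(\frac{1}{155 + 0} + \frac{1}{5893}\right) = 15907 + \left(19842 + \left(232 + 1888\right)\right) \left(\frac{1}{155} + \frac{1}{5893}\right) = 15907 + \left(19842 + 2120\right) \left(\frac{1}{155} + \frac{1}{5893}\right) = 15907 + 21962 \cdot \frac{6048}{913415} = 15907 + \frac{132826176}{913415} = \frac{14662518581}{913415}$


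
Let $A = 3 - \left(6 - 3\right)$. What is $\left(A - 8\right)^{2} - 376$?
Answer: $-312$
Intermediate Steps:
$A = 0$ ($A = 3 - 3 = 0$)
$\left(A - 8\right)^{2} - 376 = \left(0 - 8\right)^{2} - 376 = \left(-8\right)^{2} - 376 = 64 - 376 = -312$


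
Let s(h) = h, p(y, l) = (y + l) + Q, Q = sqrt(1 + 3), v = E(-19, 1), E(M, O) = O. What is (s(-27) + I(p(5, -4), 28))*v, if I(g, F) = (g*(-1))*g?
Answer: -36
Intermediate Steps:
v = 1
Q = 2 (Q = sqrt(4) = 2)
p(y, l) = 2 + l + y (p(y, l) = (y + l) + 2 = (l + y) + 2 = 2 + l + y)
I(g, F) = -g**2 (I(g, F) = (-g)*g = -g**2)
(s(-27) + I(p(5, -4), 28))*v = (-27 - (2 - 4 + 5)**2)*1 = (-27 - 1*3**2)*1 = (-27 - 1*9)*1 = (-27 - 9)*1 = -36*1 = -36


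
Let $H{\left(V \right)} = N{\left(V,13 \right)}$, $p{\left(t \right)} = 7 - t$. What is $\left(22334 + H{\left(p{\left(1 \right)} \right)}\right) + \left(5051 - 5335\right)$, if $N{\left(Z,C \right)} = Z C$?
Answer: $22128$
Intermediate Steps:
$N{\left(Z,C \right)} = C Z$
$H{\left(V \right)} = 13 V$
$\left(22334 + H{\left(p{\left(1 \right)} \right)}\right) + \left(5051 - 5335\right) = \left(22334 + 13 \left(7 - 1\right)\right) + \left(5051 - 5335\right) = \left(22334 + 13 \left(7 - 1\right)\right) - 284 = \left(22334 + 13 \cdot 6\right) - 284 = \left(22334 + 78\right) - 284 = 22412 - 284 = 22128$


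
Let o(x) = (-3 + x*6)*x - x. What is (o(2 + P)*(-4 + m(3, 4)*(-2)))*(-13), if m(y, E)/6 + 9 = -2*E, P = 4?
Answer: -499200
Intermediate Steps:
m(y, E) = -54 - 12*E (m(y, E) = -54 + 6*(-2*E) = -54 - 12*E)
o(x) = -x + x*(-3 + 6*x) (o(x) = (-3 + 6*x)*x - x = x*(-3 + 6*x) - x = -x + x*(-3 + 6*x))
(o(2 + P)*(-4 + m(3, 4)*(-2)))*(-13) = ((2*(2 + 4)*(-2 + 3*(2 + 4)))*(-4 + (-54 - 12*4)*(-2)))*(-13) = ((2*6*(-2 + 3*6))*(-4 + (-54 - 48)*(-2)))*(-13) = ((2*6*(-2 + 18))*(-4 - 102*(-2)))*(-13) = ((2*6*16)*(-4 + 204))*(-13) = (192*200)*(-13) = 38400*(-13) = -499200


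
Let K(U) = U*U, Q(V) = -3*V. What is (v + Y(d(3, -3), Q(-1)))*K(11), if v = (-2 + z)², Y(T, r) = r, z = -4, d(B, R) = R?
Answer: 4719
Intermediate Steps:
K(U) = U²
v = 36 (v = (-2 - 4)² = (-6)² = 36)
(v + Y(d(3, -3), Q(-1)))*K(11) = (36 - 3*(-1))*11² = (36 + 3)*121 = 39*121 = 4719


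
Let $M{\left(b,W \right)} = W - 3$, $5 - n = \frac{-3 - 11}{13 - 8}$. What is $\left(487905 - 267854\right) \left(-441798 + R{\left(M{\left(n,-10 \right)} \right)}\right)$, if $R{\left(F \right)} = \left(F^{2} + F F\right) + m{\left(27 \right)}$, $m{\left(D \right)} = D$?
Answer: $-97137773083$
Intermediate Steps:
$n = \frac{39}{5}$ ($n = 5 - \frac{-3 - 11}{13 - 8} = 5 - - \frac{14}{5} = 5 + \frac{14}{5} = \frac{39}{5} \approx 7.8$)
$M{\left(b,W \right)} = -3 + W$
$R{\left(F \right)} = 27 + 2 F^{2}$ ($R{\left(F \right)} = \left(F^{2} + F F\right) + 27 = \left(F^{2} + F^{2}\right) + 27 = 2 F^{2} + 27 = 27 + 2 F^{2}$)
$\left(487905 - 267854\right) \left(-441798 + R{\left(M{\left(n,-10 \right)} \right)}\right) = \left(487905 - 267854\right) \left(-441798 + \left(27 + 2 \left(-3 - 10\right)^{2}\right)\right) = 220051 \left(-441798 + \left(27 + 2 \left(-13\right)^{2}\right)\right) = 220051 \left(-441798 + \left(27 + 2 \cdot 169\right)\right) = 220051 \left(-441798 + \left(27 + 338\right)\right) = 220051 \left(-441798 + 365\right) = 220051 \left(-441433\right) = -97137773083$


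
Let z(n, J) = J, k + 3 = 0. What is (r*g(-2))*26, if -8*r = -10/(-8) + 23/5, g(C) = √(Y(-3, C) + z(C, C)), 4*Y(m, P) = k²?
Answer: -1521/160 ≈ -9.5063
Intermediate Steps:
k = -3 (k = -3 + 0 = -3)
Y(m, P) = 9/4 (Y(m, P) = (¼)*(-3)² = (¼)*9 = 9/4)
g(C) = √(9/4 + C)
r = -117/160 (r = -(-10/(-8) + 23/5)/8 = -(-10*(-⅛) + 23*(⅕))/8 = -(5/4 + 23/5)/8 = -⅛*117/20 = -117/160 ≈ -0.73125)
(r*g(-2))*26 = -117*√(9 + 4*(-2))/320*26 = -117*√(9 - 8)/320*26 = -117*√1/320*26 = -117/320*26 = -1521/160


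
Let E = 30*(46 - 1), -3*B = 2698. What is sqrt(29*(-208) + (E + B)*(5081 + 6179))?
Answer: 4*sqrt(2851017)/3 ≈ 2251.3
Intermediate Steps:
B = -2698/3 (B = -1/3*2698 = -2698/3 ≈ -899.33)
E = 1350 (E = 30*45 = 1350)
sqrt(29*(-208) + (E + B)*(5081 + 6179)) = sqrt(29*(-208) + (1350 - 2698/3)*(5081 + 6179)) = sqrt(-6032 + (1352/3)*11260) = sqrt(-6032 + 15223520/3) = sqrt(15205424/3) = 4*sqrt(2851017)/3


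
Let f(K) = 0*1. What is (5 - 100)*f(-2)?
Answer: 0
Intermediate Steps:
f(K) = 0
(5 - 100)*f(-2) = (5 - 100)*0 = -95*0 = 0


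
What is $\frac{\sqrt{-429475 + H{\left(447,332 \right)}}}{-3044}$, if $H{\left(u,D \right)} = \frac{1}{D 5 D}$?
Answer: $- \frac{i \sqrt{1183461309995}}{5053040} \approx - 0.21529 i$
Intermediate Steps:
$H{\left(u,D \right)} = \frac{1}{5 D^{2}}$ ($H{\left(u,D \right)} = \frac{1}{5 D D} = \frac{1}{5 D^{2}}$)
$\frac{\sqrt{-429475 + H{\left(447,332 \right)}}}{-3044} = \frac{\sqrt{-429475 + \frac{1}{5 \cdot 110224}}}{-3044} = \sqrt{-429475 + \frac{1}{5} \cdot \frac{1}{110224}} \left(- \frac{1}{3044}\right) = \sqrt{-429475 + \frac{1}{551120}} \left(- \frac{1}{3044}\right) = \sqrt{- \frac{236692261999}{551120}} \left(- \frac{1}{3044}\right) = \frac{i \sqrt{1183461309995}}{1660} \left(- \frac{1}{3044}\right) = - \frac{i \sqrt{1183461309995}}{5053040}$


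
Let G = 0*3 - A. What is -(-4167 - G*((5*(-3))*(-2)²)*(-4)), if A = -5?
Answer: 5367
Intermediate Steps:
G = 5 (G = 0*3 - 1*(-5) = 0 + 5 = 5)
-(-4167 - G*((5*(-3))*(-2)²)*(-4)) = -(-4167 - 5*((5*(-3))*(-2)²)*(-4)) = -(-4167 - 5*(-15*4)*(-4)) = -(-4167 - 5*(-60)*(-4)) = -(-4167 - (-300)*(-4)) = -(-4167 - 1*1200) = -(-4167 - 1200) = -1*(-5367) = 5367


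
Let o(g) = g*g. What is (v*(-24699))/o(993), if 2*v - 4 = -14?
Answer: 41165/328683 ≈ 0.12524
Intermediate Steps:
o(g) = g²
v = -5 (v = 2 + (½)*(-14) = 2 - 7 = -5)
(v*(-24699))/o(993) = (-5*(-24699))/(993²) = 123495/986049 = 123495*(1/986049) = 41165/328683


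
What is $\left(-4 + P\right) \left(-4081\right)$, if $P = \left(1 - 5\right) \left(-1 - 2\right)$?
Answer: $-32648$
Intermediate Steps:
$P = 12$ ($P = \left(-4\right) \left(-3\right) = 12$)
$\left(-4 + P\right) \left(-4081\right) = \left(-4 + 12\right) \left(-4081\right) = 8 \left(-4081\right) = -32648$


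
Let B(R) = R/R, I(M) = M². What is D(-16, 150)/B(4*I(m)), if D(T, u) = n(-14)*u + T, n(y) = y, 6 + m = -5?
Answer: -2116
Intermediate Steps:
m = -11 (m = -6 - 5 = -11)
D(T, u) = T - 14*u (D(T, u) = -14*u + T = T - 14*u)
B(R) = 1
D(-16, 150)/B(4*I(m)) = (-16 - 14*150)/1 = (-16 - 2100)*1 = -2116*1 = -2116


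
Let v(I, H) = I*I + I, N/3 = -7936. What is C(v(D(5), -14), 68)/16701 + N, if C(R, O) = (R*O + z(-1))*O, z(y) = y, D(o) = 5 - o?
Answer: -397617476/16701 ≈ -23808.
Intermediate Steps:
N = -23808 (N = 3*(-7936) = -23808)
v(I, H) = I + I² (v(I, H) = I² + I = I + I²)
C(R, O) = O*(-1 + O*R) (C(R, O) = (R*O - 1)*O = (O*R - 1)*O = (-1 + O*R)*O = O*(-1 + O*R))
C(v(D(5), -14), 68)/16701 + N = (68*(-1 + 68*((5 - 1*5)*(1 + (5 - 1*5)))))/16701 - 23808 = (68*(-1 + 68*((5 - 5)*(1 + (5 - 5)))))*(1/16701) - 23808 = (68*(-1 + 68*(0*(1 + 0))))*(1/16701) - 23808 = (68*(-1 + 68*(0*1)))*(1/16701) - 23808 = (68*(-1 + 68*0))*(1/16701) - 23808 = (68*(-1 + 0))*(1/16701) - 23808 = (68*(-1))*(1/16701) - 23808 = -68*1/16701 - 23808 = -68/16701 - 23808 = -397617476/16701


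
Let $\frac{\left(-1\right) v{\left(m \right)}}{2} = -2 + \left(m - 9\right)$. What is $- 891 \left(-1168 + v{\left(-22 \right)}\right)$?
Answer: $981882$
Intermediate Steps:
$v{\left(m \right)} = 22 - 2 m$ ($v{\left(m \right)} = - 2 \left(-2 + \left(m - 9\right)\right) = - 2 \left(-2 + \left(-9 + m\right)\right) = - 2 \left(-11 + m\right) = 22 - 2 m$)
$- 891 \left(-1168 + v{\left(-22 \right)}\right) = - 891 \left(-1168 + \left(22 - -44\right)\right) = - 891 \left(-1168 + \left(22 + 44\right)\right) = - 891 \left(-1168 + 66\right) = \left(-891\right) \left(-1102\right) = 981882$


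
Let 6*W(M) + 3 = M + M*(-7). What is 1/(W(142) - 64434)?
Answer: -2/129153 ≈ -1.5486e-5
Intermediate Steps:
W(M) = -1/2 - M (W(M) = -1/2 + (M + M*(-7))/6 = -1/2 + (M - 7*M)/6 = -1/2 + (-6*M)/6 = -1/2 - M)
1/(W(142) - 64434) = 1/((-1/2 - 1*142) - 64434) = 1/((-1/2 - 142) - 64434) = 1/(-285/2 - 64434) = 1/(-129153/2) = -2/129153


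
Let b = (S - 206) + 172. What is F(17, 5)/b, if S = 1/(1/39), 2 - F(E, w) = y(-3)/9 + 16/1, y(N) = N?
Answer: -41/15 ≈ -2.7333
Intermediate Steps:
F(E, w) = -41/3 (F(E, w) = 2 - (-3/9 + 16/1) = 2 - (-3*⅑ + 16*1) = 2 - (-⅓ + 16) = 2 - 1*47/3 = 2 - 47/3 = -41/3)
S = 39 (S = 1/(1/39) = 39)
b = 5 (b = (39 - 206) + 172 = -167 + 172 = 5)
F(17, 5)/b = -41/3/5 = -41/3*⅕ = -41/15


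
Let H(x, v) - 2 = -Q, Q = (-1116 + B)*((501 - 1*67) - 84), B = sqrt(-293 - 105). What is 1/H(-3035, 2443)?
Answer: 195301/76309338702 + 175*I*sqrt(398)/76309338702 ≈ 2.5593e-6 + 4.5751e-8*I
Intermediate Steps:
B = I*sqrt(398) (B = sqrt(-398) = I*sqrt(398) ≈ 19.95*I)
Q = -390600 + 350*I*sqrt(398) (Q = (-1116 + I*sqrt(398))*((501 - 1*67) - 84) = (-1116 + I*sqrt(398))*((501 - 67) - 84) = (-1116 + I*sqrt(398))*(434 - 84) = (-1116 + I*sqrt(398))*350 = -390600 + 350*I*sqrt(398) ≈ -3.906e+5 + 6982.5*I)
H(x, v) = 390602 - 350*I*sqrt(398) (H(x, v) = 2 - (-390600 + 350*I*sqrt(398)) = 2 + (390600 - 350*I*sqrt(398)) = 390602 - 350*I*sqrt(398))
1/H(-3035, 2443) = 1/(390602 - 350*I*sqrt(398))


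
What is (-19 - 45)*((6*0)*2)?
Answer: 0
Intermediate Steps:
(-19 - 45)*((6*0)*2) = -0*2 = -64*0 = 0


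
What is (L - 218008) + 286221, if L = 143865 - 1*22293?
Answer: 189785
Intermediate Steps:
L = 121572 (L = 143865 - 22293 = 121572)
(L - 218008) + 286221 = (121572 - 218008) + 286221 = -96436 + 286221 = 189785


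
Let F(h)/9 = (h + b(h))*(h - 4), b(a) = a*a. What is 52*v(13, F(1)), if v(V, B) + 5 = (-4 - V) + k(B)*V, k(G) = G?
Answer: -37648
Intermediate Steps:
b(a) = a²
F(h) = 9*(-4 + h)*(h + h²) (F(h) = 9*((h + h²)*(h - 4)) = 9*((h + h²)*(-4 + h)) = 9*((-4 + h)*(h + h²)) = 9*(-4 + h)*(h + h²))
v(V, B) = -9 - V + B*V (v(V, B) = -5 + ((-4 - V) + B*V) = -5 + (-4 - V + B*V) = -9 - V + B*V)
52*v(13, F(1)) = 52*(-9 - 1*13 + (9*1*(-4 + 1² - 3*1))*13) = 52*(-9 - 13 + (9*1*(-4 + 1 - 3))*13) = 52*(-9 - 13 + (9*1*(-6))*13) = 52*(-9 - 13 - 54*13) = 52*(-9 - 13 - 702) = 52*(-724) = -37648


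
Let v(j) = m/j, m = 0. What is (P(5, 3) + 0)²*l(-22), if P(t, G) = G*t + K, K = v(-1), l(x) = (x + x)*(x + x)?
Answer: 435600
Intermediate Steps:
v(j) = 0 (v(j) = 0/j = 0)
l(x) = 4*x² (l(x) = (2*x)*(2*x) = 4*x²)
K = 0
P(t, G) = G*t (P(t, G) = G*t + 0 = G*t)
(P(5, 3) + 0)²*l(-22) = (3*5 + 0)²*(4*(-22)²) = (15 + 0)²*(4*484) = 15²*1936 = 225*1936 = 435600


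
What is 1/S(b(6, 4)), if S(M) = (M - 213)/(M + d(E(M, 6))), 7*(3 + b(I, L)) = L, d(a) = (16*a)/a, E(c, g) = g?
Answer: -95/1508 ≈ -0.062997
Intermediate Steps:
d(a) = 16
b(I, L) = -3 + L/7
S(M) = (-213 + M)/(16 + M) (S(M) = (M - 213)/(M + 16) = (-213 + M)/(16 + M))
1/S(b(6, 4)) = 1/((-213 + (-3 + (⅐)*4))/(16 + (-3 + (⅐)*4))) = 1/((-213 + (-3 + 4/7))/(16 + (-3 + 4/7))) = 1/((-213 - 17/7)/(16 - 17/7)) = 1/(-1508/7/(95/7)) = 1/((7/95)*(-1508/7)) = 1/(-1508/95) = -95/1508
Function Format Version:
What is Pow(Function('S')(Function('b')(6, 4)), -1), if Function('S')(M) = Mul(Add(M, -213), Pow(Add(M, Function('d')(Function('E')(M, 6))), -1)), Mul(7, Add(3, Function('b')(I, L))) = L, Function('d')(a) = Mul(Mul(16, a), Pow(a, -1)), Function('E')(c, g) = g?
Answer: Rational(-95, 1508) ≈ -0.062997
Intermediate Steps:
Function('d')(a) = 16
Function('b')(I, L) = Add(-3, Mul(Rational(1, 7), L))
Function('S')(M) = Mul(Pow(Add(16, M), -1), Add(-213, M)) (Function('S')(M) = Mul(Add(M, -213), Pow(Add(M, 16), -1)) = Mul(Add(-213, M), Pow(Add(16, M), -1)) = Mul(Pow(Add(16, M), -1), Add(-213, M)))
Pow(Function('S')(Function('b')(6, 4)), -1) = Pow(Mul(Pow(Add(16, Add(-3, Mul(Rational(1, 7), 4))), -1), Add(-213, Add(-3, Mul(Rational(1, 7), 4)))), -1) = Pow(Mul(Pow(Add(16, Add(-3, Rational(4, 7))), -1), Add(-213, Add(-3, Rational(4, 7)))), -1) = Pow(Mul(Pow(Add(16, Rational(-17, 7)), -1), Add(-213, Rational(-17, 7))), -1) = Pow(Mul(Pow(Rational(95, 7), -1), Rational(-1508, 7)), -1) = Pow(Mul(Rational(7, 95), Rational(-1508, 7)), -1) = Pow(Rational(-1508, 95), -1) = Rational(-95, 1508)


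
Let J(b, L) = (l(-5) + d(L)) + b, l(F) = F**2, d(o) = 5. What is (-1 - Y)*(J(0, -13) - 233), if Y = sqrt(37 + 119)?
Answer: 203 + 406*sqrt(39) ≈ 2738.5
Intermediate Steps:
Y = 2*sqrt(39) (Y = sqrt(156) = 2*sqrt(39) ≈ 12.490)
J(b, L) = 30 + b (J(b, L) = ((-5)**2 + 5) + b = (25 + 5) + b = 30 + b)
(-1 - Y)*(J(0, -13) - 233) = (-1 - 2*sqrt(39))*((30 + 0) - 233) = (-1 - 2*sqrt(39))*(30 - 233) = (-1 - 2*sqrt(39))*(-203) = 203 + 406*sqrt(39)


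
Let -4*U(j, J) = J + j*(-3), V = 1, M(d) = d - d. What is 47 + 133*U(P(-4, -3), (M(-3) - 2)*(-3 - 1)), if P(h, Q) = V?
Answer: -477/4 ≈ -119.25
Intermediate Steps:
M(d) = 0
P(h, Q) = 1
U(j, J) = -J/4 + 3*j/4 (U(j, J) = -(J + j*(-3))/4 = -(J - 3*j)/4 = -J/4 + 3*j/4)
47 + 133*U(P(-4, -3), (M(-3) - 2)*(-3 - 1)) = 47 + 133*(-(0 - 2)*(-3 - 1)/4 + (¾)*1) = 47 + 133*(-(-1)*(-4)/2 + ¾) = 47 + 133*(-¼*8 + ¾) = 47 + 133*(-2 + ¾) = 47 + 133*(-5/4) = 47 - 665/4 = -477/4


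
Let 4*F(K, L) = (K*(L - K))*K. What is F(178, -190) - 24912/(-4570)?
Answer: -6660598024/2285 ≈ -2.9149e+6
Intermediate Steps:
F(K, L) = K**2*(L - K)/4 (F(K, L) = ((K*(L - K))*K)/4 = (K**2*(L - K))/4 = K**2*(L - K)/4)
F(178, -190) - 24912/(-4570) = (1/4)*178**2*(-190 - 1*178) - 24912/(-4570) = (1/4)*31684*(-190 - 178) - 24912*(-1)/4570 = (1/4)*31684*(-368) - 1*(-12456/2285) = -2914928 + 12456/2285 = -6660598024/2285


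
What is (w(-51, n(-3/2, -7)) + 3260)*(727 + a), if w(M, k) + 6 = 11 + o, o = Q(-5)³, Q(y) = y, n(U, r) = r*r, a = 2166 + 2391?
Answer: 16591760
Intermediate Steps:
a = 4557
n(U, r) = r²
o = -125 (o = (-5)³ = -125)
w(M, k) = -120 (w(M, k) = -6 + (11 - 125) = -6 - 114 = -120)
(w(-51, n(-3/2, -7)) + 3260)*(727 + a) = (-120 + 3260)*(727 + 4557) = 3140*5284 = 16591760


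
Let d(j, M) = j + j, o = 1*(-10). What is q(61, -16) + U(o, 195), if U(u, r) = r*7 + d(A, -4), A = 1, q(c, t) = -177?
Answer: 1190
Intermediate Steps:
o = -10
d(j, M) = 2*j
U(u, r) = 2 + 7*r (U(u, r) = r*7 + 2*1 = 7*r + 2 = 2 + 7*r)
q(61, -16) + U(o, 195) = -177 + (2 + 7*195) = -177 + (2 + 1365) = -177 + 1367 = 1190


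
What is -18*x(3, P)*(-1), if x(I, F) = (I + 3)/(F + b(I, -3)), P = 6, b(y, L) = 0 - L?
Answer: 12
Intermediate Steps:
b(y, L) = -L
x(I, F) = (3 + I)/(3 + F) (x(I, F) = (I + 3)/(F - 1*(-3)) = (3 + I)/(F + 3) = (3 + I)/(3 + F))
-18*x(3, P)*(-1) = -18*(3 + 3)/(3 + 6)*(-1) = -18*6/9*(-1) = -2*6*(-1) = -18*2/3*(-1) = -12*(-1) = 12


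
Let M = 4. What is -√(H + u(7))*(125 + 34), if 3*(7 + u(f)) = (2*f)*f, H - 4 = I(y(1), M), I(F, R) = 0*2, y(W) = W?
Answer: -53*√267 ≈ -866.03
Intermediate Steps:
I(F, R) = 0
H = 4 (H = 4 + 0 = 4)
u(f) = -7 + 2*f²/3 (u(f) = -7 + ((2*f)*f)/3 = -7 + (2*f²)/3 = -7 + 2*f²/3)
-√(H + u(7))*(125 + 34) = -√(4 + (-7 + (⅔)*7²))*(125 + 34) = -√(4 + (-7 + (⅔)*49))*159 = -√(4 + (-7 + 98/3))*159 = -√(4 + 77/3)*159 = -√(89/3)*159 = -√267/3*159 = -53*√267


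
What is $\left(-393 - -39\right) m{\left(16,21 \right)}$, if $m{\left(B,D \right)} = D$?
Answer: $-7434$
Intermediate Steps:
$\left(-393 - -39\right) m{\left(16,21 \right)} = \left(-393 - -39\right) 21 = \left(-393 + \left(-2 + 41\right)\right) 21 = \left(-393 + 39\right) 21 = \left(-354\right) 21 = -7434$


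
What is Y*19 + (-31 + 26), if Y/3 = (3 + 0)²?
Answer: 508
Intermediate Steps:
Y = 27 (Y = 3*(3 + 0)² = 3*3² = 3*9 = 27)
Y*19 + (-31 + 26) = 27*19 + (-31 + 26) = 513 - 5 = 508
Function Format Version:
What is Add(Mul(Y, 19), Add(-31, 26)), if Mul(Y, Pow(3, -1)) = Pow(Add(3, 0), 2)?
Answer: 508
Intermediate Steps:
Y = 27 (Y = Mul(3, Pow(Add(3, 0), 2)) = Mul(3, Pow(3, 2)) = Mul(3, 9) = 27)
Add(Mul(Y, 19), Add(-31, 26)) = Add(Mul(27, 19), Add(-31, 26)) = Add(513, -5) = 508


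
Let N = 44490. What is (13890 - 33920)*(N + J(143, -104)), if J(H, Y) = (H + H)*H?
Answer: -1710321640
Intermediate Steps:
J(H, Y) = 2*H² (J(H, Y) = (2*H)*H = 2*H²)
(13890 - 33920)*(N + J(143, -104)) = (13890 - 33920)*(44490 + 2*143²) = -20030*(44490 + 2*20449) = -20030*(44490 + 40898) = -20030*85388 = -1710321640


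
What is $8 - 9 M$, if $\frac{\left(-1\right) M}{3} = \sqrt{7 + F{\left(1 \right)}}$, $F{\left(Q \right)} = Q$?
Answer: $8 + 54 \sqrt{2} \approx 84.368$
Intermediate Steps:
$M = - 6 \sqrt{2}$ ($M = - 3 \sqrt{7 + 1} = - 3 \sqrt{8} = - 3 \cdot 2 \sqrt{2} = - 6 \sqrt{2} \approx -8.4853$)
$8 - 9 M = 8 - 9 \left(- 6 \sqrt{2}\right) = 8 + 54 \sqrt{2}$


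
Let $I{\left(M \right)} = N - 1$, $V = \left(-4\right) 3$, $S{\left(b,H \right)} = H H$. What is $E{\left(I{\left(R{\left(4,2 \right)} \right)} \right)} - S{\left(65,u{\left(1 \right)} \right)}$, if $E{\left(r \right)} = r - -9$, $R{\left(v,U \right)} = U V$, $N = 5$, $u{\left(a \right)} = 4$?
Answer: $-3$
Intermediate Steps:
$S{\left(b,H \right)} = H^{2}$
$V = -12$
$R{\left(v,U \right)} = - 12 U$ ($R{\left(v,U \right)} = U \left(-12\right) = - 12 U$)
$I{\left(M \right)} = 4$ ($I{\left(M \right)} = 5 - 1 = 4$)
$E{\left(r \right)} = 9 + r$ ($E{\left(r \right)} = r + 9 = 9 + r$)
$E{\left(I{\left(R{\left(4,2 \right)} \right)} \right)} - S{\left(65,u{\left(1 \right)} \right)} = \left(9 + 4\right) - 4^{2} = 13 - 16 = -3$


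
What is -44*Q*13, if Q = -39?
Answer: 22308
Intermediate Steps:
-44*Q*13 = -44*(-39)*13 = 1716*13 = 22308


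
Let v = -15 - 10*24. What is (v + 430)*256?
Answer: 44800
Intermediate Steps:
v = -255 (v = -15 - 240 = -255)
(v + 430)*256 = (-255 + 430)*256 = 175*256 = 44800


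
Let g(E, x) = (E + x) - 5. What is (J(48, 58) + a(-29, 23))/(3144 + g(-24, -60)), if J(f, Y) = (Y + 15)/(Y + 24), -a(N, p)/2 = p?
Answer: -3699/250510 ≈ -0.014766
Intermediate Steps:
a(N, p) = -2*p
J(f, Y) = (15 + Y)/(24 + Y)
g(E, x) = -5 + E + x
(J(48, 58) + a(-29, 23))/(3144 + g(-24, -60)) = ((15 + 58)/(24 + 58) - 2*23)/(3144 + (-5 - 24 - 60)) = (73/82 - 46)/(3144 - 89) = ((1/82)*73 - 46)/3055 = (73/82 - 46)*(1/3055) = -3699/82*1/3055 = -3699/250510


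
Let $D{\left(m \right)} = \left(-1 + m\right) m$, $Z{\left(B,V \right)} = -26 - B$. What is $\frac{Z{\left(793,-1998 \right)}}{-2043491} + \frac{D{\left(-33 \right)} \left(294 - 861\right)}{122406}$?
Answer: $- \frac{216652598820}{41689259891} \approx -5.1968$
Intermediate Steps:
$D{\left(m \right)} = m \left(-1 + m\right)$
$\frac{Z{\left(793,-1998 \right)}}{-2043491} + \frac{D{\left(-33 \right)} \left(294 - 861\right)}{122406} = \frac{-26 - 793}{-2043491} + \frac{- 33 \left(-1 - 33\right) \left(294 - 861\right)}{122406} = \left(-26 - 793\right) \left(- \frac{1}{2043491}\right) + \left(-33\right) \left(-34\right) \left(-567\right) \frac{1}{122406} = \left(-819\right) \left(- \frac{1}{2043491}\right) + 1122 \left(-567\right) \frac{1}{122406} = \frac{819}{2043491} - \frac{106029}{20401} = - \frac{216652598820}{41689259891}$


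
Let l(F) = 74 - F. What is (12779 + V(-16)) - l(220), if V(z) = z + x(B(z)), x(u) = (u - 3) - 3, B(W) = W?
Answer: 12887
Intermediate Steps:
x(u) = -6 + u (x(u) = (-3 + u) - 3 = -6 + u)
V(z) = -6 + 2*z (V(z) = z + (-6 + z) = -6 + 2*z)
(12779 + V(-16)) - l(220) = (12779 + (-6 + 2*(-16))) - (74 - 1*220) = (12779 + (-6 - 32)) - (74 - 220) = (12779 - 38) - 1*(-146) = 12741 + 146 = 12887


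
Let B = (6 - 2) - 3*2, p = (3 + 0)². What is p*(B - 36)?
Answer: -342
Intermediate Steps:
p = 9 (p = 3² = 9)
B = -2 (B = 4 - 6 = -2)
p*(B - 36) = 9*(-2 - 36) = 9*(-38) = -342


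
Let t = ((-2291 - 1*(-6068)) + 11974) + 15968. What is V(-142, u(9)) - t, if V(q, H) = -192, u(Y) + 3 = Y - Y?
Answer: -31911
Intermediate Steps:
u(Y) = -3 (u(Y) = -3 + (Y - Y) = -3 + 0 = -3)
t = 31719 (t = ((-2291 + 6068) + 11974) + 15968 = (3777 + 11974) + 15968 = 15751 + 15968 = 31719)
V(-142, u(9)) - t = -192 - 1*31719 = -192 - 31719 = -31911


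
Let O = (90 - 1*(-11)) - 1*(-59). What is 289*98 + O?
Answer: 28482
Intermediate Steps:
O = 160 (O = (90 + 11) + 59 = 101 + 59 = 160)
289*98 + O = 289*98 + 160 = 28322 + 160 = 28482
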